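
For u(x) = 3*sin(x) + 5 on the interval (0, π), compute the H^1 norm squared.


||u||_{H^1(0,π)}^2 = 60 + 34*π

u'(x) = 3*cos(x).
Expand u² and (u')² and integrate term by term on (0, π), using: for integers n ≥ 1, ∫_0^π sin²(nx) dx = ∫_0^π cos²(nx) dx = π/2; for n ≠ n', ∫_0^π sin(nx)sin(n'x) dx = ∫_0^π cos(nx)cos(n'x) dx = 0; and by product-to-sum, ∫_0^π sin(nx)cos(n'x) dx = ½∫_0^π [sin((n+n')x) + sin((n−n')x)] dx, which is 0 when n+n' is even and 2n/(n²−n'²) when n+n' is odd (it need not vanish on (0, π)). For the constant mode: ∫_0^π 1 dx = π, ∫_0^π cos(nx) dx = 0, ∫_0^π sin(nx) dx = (1−(−1)^n)/n.
  u² squared terms: (5)²·∫1 dx = 25·π = 25*π;  (3)²·∫sin(x)² dx = 9·π/2 = 9*π/2.
  u² cross terms: 2·(5)·(3)·∫1·sin(x) dx = 30·(2) = 60.
  So ∫_0^π u² dx = 25*π + 9*π/2 + 60 = 60 + 59*π/2.
  (u')² squared terms: (3)²·∫cos(x)² dx = 9·π/2 = 9*π/2.
  So ∫_0^π (u')² dx = 9*π/2.
||u||_{H^1}^2 = (60 + 59*π/2) + (9*π/2) = 60 + 34*π.


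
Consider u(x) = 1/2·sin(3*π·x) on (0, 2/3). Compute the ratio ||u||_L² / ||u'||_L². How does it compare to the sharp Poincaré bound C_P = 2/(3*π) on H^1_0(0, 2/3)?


||u||_L² / ||u'||_L² = 1/(3*π) < C_P = 2/(3*π).

u(x) = 1/2·sin(3*π·x), so u'(x) = 3*π*cos(3*π*x)/2.
Writing u(x) = A·sin(kπx/L) with A = 1/2 and k = 2, use ∫_0^L sin²(kπx/L) dx = L/2 and ∫_0^L cos²(kπx/L) dx = L/2.
u² = 1/4·sin²(3*π·x) and (u')² = 9*π^2/4·cos²(3*π·x), and each of sin², cos² integrates to L/2 = 1/3 over (0, 2/3).
∫_0^2/3 u² dx = 1/12, so ||u||_L² = sqrt(3)/6.
∫_0^2/3 (u')² dx = 3*π^2/4, so ||u'||_L² = sqrt(3)*π/2.
Ratio ||u||_L² / ||u'||_L² = 1/(3*π).
Sharp Poincaré constant on H^1_0(0, 2/3) is C_P = L/π = 2/(3*π), achieved by sin(3*π/2·x).
This is the k = 2 harmonic; the ratio L/(kπ) is strictly less than C_P = L/π, consistent with the sharp inequality ||u||_L² ≤ C_P ||u'||_L².


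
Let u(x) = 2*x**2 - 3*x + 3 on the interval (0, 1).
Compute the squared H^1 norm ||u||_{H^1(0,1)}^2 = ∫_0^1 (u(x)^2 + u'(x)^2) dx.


||u||_{H^1}^2 = 107/15

The H^1 norm (squared) on an interval (0, L) is
  ||u||_{H^1}^2 = ∫_0^L u(x)^2 dx + ∫_0^L u'(x)^2 dx.
Compute u'(x) = 4*x - 3.
Then u(x)^2 = 4*x**4 - 12*x**3 + 21*x**2 - 18*x + 9 and u'(x)^2 = 16*x**2 - 24*x + 9.
Integrate each monomial from 0 to 1 using ∫_0^1 c·x^n dx = c·1^(n+1)/(n+1):
  ∫_0^1 u(x)^2 dx = ∫_0^1 (4*x^4 - 12*x^3 + 21*x^2 - 18*x + 9) dx. Term by term:
    ∫_0^1 4*x^4 dx = 4/5;  ∫_0^1 -12*x^3 dx = -3;  ∫_0^1 21*x^2 dx = 7;
    ∫_0^1 -18*x dx = -9;  ∫_0^1 9 dx = 9.
  Sum: 4/5 − 3 + 7 − 9 + 9 = 24/5.
  ∫_0^1 u'(x)^2 dx = ∫_0^1 (16*x^2 - 24*x + 9) dx. Term by term:
    ∫_0^1 16*x^2 dx = 16/3;  ∫_0^1 -24*x dx = -12;  ∫_0^1 9 dx = 9.
  Sum: 16/3 − 12 + 9 = 7/3.
Adding: ||u||_{H^1}^2 = 24/5 + 7/3 = 107/15.


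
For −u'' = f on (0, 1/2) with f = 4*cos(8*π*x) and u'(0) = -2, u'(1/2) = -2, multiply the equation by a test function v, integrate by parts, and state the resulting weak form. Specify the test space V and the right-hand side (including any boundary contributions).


V = H^1(0, 1/2) (v unrestricted at boundary; u is determined up to an additive constant); weak form: ∫_0^1/2 u'v' dx = ∫_0^1/2 (4*cos(8*π*x)) v dx − 2·v(1/2) + 2·v(0) for all v ∈ V.

Multiply both sides by a test function v and integrate from 0 to 1/2:
  ∫_0^1/2 −u''(x) v(x) dx = ∫_0^1/2 f(x) v(x) dx.
Integrate the LHS by parts once:
  ∫_0^1/2 −u'' v dx = −[u'(x) v(x)]_0^1/2 + ∫_0^1/2 u'(x) v'(x) dx.
Thus ∫_0^1/2 u'(x) v'(x) dx = ∫_0^1/2 f(x) v(x) dx + [u'(x) v(x)]_0^1/2.
Choose V so that boundary terms are either known or forced to vanish.
u has inhomogeneous Neumann u'(0) = -2, u'(1/2) = -2. [u' v]_0^1/2 = (-2)·v(1/2) − (-2)·v(0) = − 2·v(1/2) + 2·v(0). Take V = H^1(0, 1/2); boundary term becomes part of RHS.
Weak formulation: find u (satisfying any essential BC) such that ∫_0^1/2 u'(x) v'(x) dx = ∫_0^1/2 f v dx − 2·v(1/2) + 2·v(0) for all v ∈ V (Neumann data are natural BCs: they enter the RHS as boundary terms).
Substituting f(x) = 4*cos(8*π*x), the right-hand side is ∫_0^1/2 (4*cos(8*π*x)) v dx − 2·v(1/2) + 2·v(0).
Compatibility check (pure Neumann): taking v ≡ 1 ∈ V gives 0 = ∫_0^1/2 f dx + (-2) − (-2), i.e. ∫_0^1/2 f dx must equal u'(0) − u'(1/2) = 0. Indeed ∫_0^1/2 (4*cos(8*π*x)) dx = 0, so the data are compatible. The solution is then unique only up to an additive constant (fix it e.g. by requiring ∫_0^1/2 u dx = 0).


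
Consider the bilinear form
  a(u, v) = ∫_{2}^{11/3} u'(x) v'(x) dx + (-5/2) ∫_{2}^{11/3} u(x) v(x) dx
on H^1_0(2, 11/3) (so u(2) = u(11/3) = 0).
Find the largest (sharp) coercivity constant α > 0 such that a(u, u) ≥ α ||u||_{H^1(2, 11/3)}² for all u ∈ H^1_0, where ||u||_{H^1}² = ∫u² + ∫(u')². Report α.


α = (-125 + 18*π^2)/(2*(25 + 9*π^2))

Coercivity of a(·,·) on H^1_0(2, 11/3) means a(u, u) ≥ α ||u||_{H^1}² for every u ∈ H^1_0.
The interval has length L = 5/3, and Poincaré/coercivity depend only on L. Here a(u, u) = ∫(u')² + (-5/2)·∫u².
Here c = -5/2 < 0 with |c| < (π/L)² = 9*π^2/25, so coercivity still holds. The condition a(u,u) ≥ α||u||_{H^1}² reads (1−α)∫(u')² ≥ (α−c)∫u². Any admissible α is ≤ 1 (rapidly oscillating u have ∫u²/∫(u')² → 0), and α = 1 would force 0 ≥ (1−c)∫u², impossible since c < 1; so 1−α > 0. By the sharp Poincaré inequality on H^1_0 of an interval of length L, ∫(u')² ≥ (π/L)²∫u² with equality for the first sine mode sin(π(x−x₀)/L) (x₀ the left endpoint), so the inequality holds for all u iff (1−α)(π/L)² ≥ α − c, i.e. α ≤ ((π/L)² + c)/((π/L)² + 1) = (1 + c(L/π)²)/(1 + (L/π)²). (Direct route, valid since c ≤ 0: Poincaré gives c∫u² ≥ c(L/π)²∫(u')², so a(u,u) ≥ (1 + c(L/π)²)∫(u')², while ||u||_{H^1}² ≤ (1 + (L/π)²)∫(u')²; dividing yields the same α.) With (π/L)² = 9*π^2/25 and c = -5/2, the largest admissible constant is α = ((π/L)² + c)/((π/L)² + 1).
Simplifying, α = (-125 + 18*π^2)/(2*(25 + 9*π^2)).


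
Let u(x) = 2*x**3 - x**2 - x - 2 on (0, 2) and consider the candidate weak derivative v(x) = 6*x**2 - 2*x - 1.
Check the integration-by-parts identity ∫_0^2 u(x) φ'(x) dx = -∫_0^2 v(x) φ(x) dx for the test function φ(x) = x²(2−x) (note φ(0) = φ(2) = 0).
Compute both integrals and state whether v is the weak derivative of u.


LHS = -124/15, RHS = -124/15. Yes, v = u' weakly.

u(x) = 2*x**3 - x**2 - x - 2, classical derivative u'(x) = 6*x**2 - 2*x - 1.
φ(x) = x²(2−x), so φ'(x) = x*(4 - 3*x).
Note φ(0) = φ(2) = 0, so the boundary term u·φ vanishes.
LHS = ∫_0^2 u(x) φ'(x) dx = ∫_0^2 (-6*x^5 + 11*x^4 - x^3 + 2*x^2 - 8*x) dx. Term by term:
  ∫_0^2 -6*x^5 dx = -64;  ∫_0^2 11*x^4 dx = 352/5;  ∫_0^2 -x^3 dx = -4;
  ∫_0^2 2*x^2 dx = 16/3;  ∫_0^2 -8*x dx = -16.
Sum: -64 + 352/5 − 4 + 16/3 − 16 = -124/15.
So LHS = -124/15.
∫_0^2 v(x) φ(x) dx = ∫_0^2 (-6*x^5 + 14*x^4 - 3*x^3 - 2*x^2) dx. Term by term:
  ∫_0^2 -6*x^5 dx = -64;  ∫_0^2 14*x^4 dx = 448/5;  ∫_0^2 -3*x^3 dx = -12;
  ∫_0^2 -2*x^2 dx = -16/3.
Sum: -64 + 448/5 − 12 − 16/3 = 124/15.
So RHS = -∫_0^2 v(x) φ(x) dx = -124/15.
LHS = RHS, so the identity holds for this test φ.
Moreover u is smooth here and v(x) = u'(x) = 6*x**2 - 2*x - 1 pointwise, so the identity holds for every test function. Hence v is the weak derivative of u.


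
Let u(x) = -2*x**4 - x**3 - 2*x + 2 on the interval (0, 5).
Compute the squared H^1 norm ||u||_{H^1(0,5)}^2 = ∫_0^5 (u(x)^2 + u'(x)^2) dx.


||u||_{H^1}^2 = 244787065/126

The H^1 norm (squared) on an interval (0, L) is
  ||u||_{H^1}^2 = ∫_0^L u(x)^2 dx + ∫_0^L u'(x)^2 dx.
Compute u'(x) = -8*x**3 - 3*x**2 - 2.
Then u(x)^2 = 4*x**8 + 4*x**7 + x**6 + 8*x**5 - 4*x**4 - 4*x**3 + 4*x**2 - 8*x + 4 and u'(x)^2 = 64*x**6 + 48*x**5 + 9*x**4 + 32*x**3 + 12*x**2 + 4.
Integrate each monomial from 0 to 5 using ∫_0^5 c·x^n dx = c·5^(n+1)/(n+1):
  ∫_0^5 u(x)^2 dx = ∫_0^5 (4*x^8 + 4*x^7 + x^6 + 8*x^5 - 4*x^4 - 4*x^3 + 4*x^2 - 8*x + 4) dx. Term by term:
    ∫_0^5 4*x^8 dx = 7812500/9;  ∫_0^5 4*x^7 dx = 390625/2;  ∫_0^5 x^6 dx = 78125/7;
    ∫_0^5 8*x^5 dx = 62500/3;  ∫_0^5 -4*x^4 dx = -2500;  ∫_0^5 -4*x^3 dx = -625;
    ∫_0^5 4*x^2 dx = 500/3;  ∫_0^5 -8*x dx = -100;  ∫_0^5 4 dx = 20.
  Sum: 7812500/9 + 390625/2 + 78125/7 + 62500/3 − 2500 − 625 + 500/3 − 100 + 20 = 137632795/126.
  ∫_0^5 u'(x)^2 dx = ∫_0^5 (64*x^6 + 48*x^5 + 9*x^4 + 32*x^3 + 12*x^2 + 4) dx. Term by term:
    ∫_0^5 64*x^6 dx = 5000000/7;  ∫_0^5 48*x^5 dx = 125000;  ∫_0^5 9*x^4 dx = 5625;
    ∫_0^5 32*x^3 dx = 5000;  ∫_0^5 12*x^2 dx = 500;  ∫_0^5 4 dx = 20.
  Sum: 5000000/7 + 125000 + 5625 + 5000 + 500 + 20 = 5953015/7.
Adding: ||u||_{H^1}^2 = 137632795/126 + 5953015/7 = 244787065/126.


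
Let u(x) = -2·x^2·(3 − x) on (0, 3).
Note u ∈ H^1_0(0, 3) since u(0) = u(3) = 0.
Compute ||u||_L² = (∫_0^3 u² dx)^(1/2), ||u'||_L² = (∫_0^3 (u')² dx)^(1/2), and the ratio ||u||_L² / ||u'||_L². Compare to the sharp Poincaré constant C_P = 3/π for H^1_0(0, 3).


||u||_L² / ||u'||_L² = 3*sqrt(14)/14 < C_P = 3/π.

u(x) = -2·x^2·(3 − x), so u'(x) = 6*x*(x - 2).
u(x) = -2·x^2·(3 − x) vanishes at x = 0 and x = 3, so u ∈ H^1_0(0, 3). Differentiate via the product rule and integrate the resulting polynomials term by term.
  ∫_0^3 u² dx = ∫_0^3 (4*x^6 - 24*x^5 + 36*x^4) dx. Term by term:
    ∫_0^3 4*x^6 dx = 8748/7;  ∫_0^3 -24*x^5 dx = -2916;  ∫_0^3 36*x^4 dx = 8748/5.
  Sum: 8748/7 − 2916 + 8748/5 = 2916/35.
  ∫_0^3 (u')² dx = ∫_0^3 (36*x^4 - 144*x^3 + 144*x^2) dx. Term by term:
    ∫_0^3 36*x^4 dx = 8748/5;  ∫_0^3 -144*x^3 dx = -2916;  ∫_0^3 144*x^2 dx = 1296.
  Sum: 8748/5 − 2916 + 1296 = 648/5.
∫_0^3 u² dx = 2916/35, so ||u||_L² = 54*sqrt(35)/35.
∫_0^3 (u')² dx = 648/5, so ||u'||_L² = 18*sqrt(10)/5.
Ratio ||u||_L² / ||u'||_L² = 3*sqrt(14)/14.
Sharp Poincaré constant on H^1_0(0, 3) is C_P = L/π = 3/π, achieved by sin(π/3·x).
A polynomial bump cannot attain the sharp Poincaré constant (only the first sine eigenfunction does), so the ratio is strictly less than C_P, consistent with ||u||_L² ≤ C_P ||u'||_L².


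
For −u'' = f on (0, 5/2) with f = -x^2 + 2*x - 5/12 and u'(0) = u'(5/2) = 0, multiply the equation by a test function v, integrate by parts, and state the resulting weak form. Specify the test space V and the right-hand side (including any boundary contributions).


V = H^1(0, 5/2) (no boundary constraint on v; u is determined up to an additive constant); weak form: ∫_0^5/2 u'v' dx = ∫_0^5/2 (-x^2 + 2*x - 5/12) v dx for all v ∈ V.

Multiply both sides by a test function v and integrate from 0 to 5/2:
  ∫_0^5/2 −u''(x) v(x) dx = ∫_0^5/2 f(x) v(x) dx.
Integrate the LHS by parts once:
  ∫_0^5/2 −u'' v dx = −[u'(x) v(x)]_0^5/2 + ∫_0^5/2 u'(x) v'(x) dx.
Thus ∫_0^5/2 u'(x) v'(x) dx = ∫_0^5/2 f(x) v(x) dx + [u'(x) v(x)]_0^5/2.
Choose V so that boundary terms are either known or forced to vanish.
u has homogeneous Neumann: u'(0) = u'(5/2) = 0. So [u' v]_0^5/2 = 0·v(5/2) − 0·v(0) = 0 for any v; take V = H^1(0, 5/2).
Weak formulation: find u (satisfying any essential BC) such that ∫_0^5/2 u'(x) v'(x) dx = ∫_0^5/2 f v dx for all v ∈ V (homogeneous Neumann, so boundary terms vanish).
Substituting f(x) = -x^2 + 2*x - 5/12, the right-hand side is ∫_0^5/2 (-x^2 + 2*x - 5/12) v dx.
Compatibility check (pure Neumann): taking v ≡ 1 ∈ V gives 0 = ∫_0^5/2 f dx + (0) − (0), i.e. ∫_0^5/2 f dx must equal u'(0) − u'(5/2) = 0. Indeed ∫_0^5/2 (-x^2 + 2*x - 5/12) dx = 0, so the data are compatible. The solution is then unique only up to an additive constant (fix it e.g. by requiring ∫_0^5/2 u dx = 0).


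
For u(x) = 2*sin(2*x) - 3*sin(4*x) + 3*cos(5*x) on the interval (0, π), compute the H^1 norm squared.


||u||_{H^1(0,π)}^2 = 2496/7 + 407*π/2

u'(x) = -15*sin(5*x) + 4*cos(2*x) - 12*cos(4*x).
Expand u² and (u')² and integrate term by term on (0, π), using: for integers n ≥ 1, ∫_0^π sin²(nx) dx = ∫_0^π cos²(nx) dx = π/2; for n ≠ n', ∫_0^π sin(nx)sin(n'x) dx = ∫_0^π cos(nx)cos(n'x) dx = 0; and by product-to-sum, ∫_0^π sin(nx)cos(n'x) dx = ½∫_0^π [sin((n+n')x) + sin((n−n')x)] dx, which is 0 when n+n' is even and 2n/(n²−n'²) when n+n' is odd (it need not vanish on (0, π)).
  u² squared terms: (-3)²·∫sin(4x)² dx = 9·π/2 = 9*π/2;  (2)²·∫sin(2x)² dx = 4·π/2 = 2*π;  (3)²·∫cos(5x)² dx = 9·π/2 = 9*π/2.
  u² cross terms: 2·(-3)·(2)·∫sin(4x)·sin(2x) dx = -12·(0) = 0;  2·(-3)·(3)·∫sin(4x)·cos(5x) dx = -18·(-8/9) = 16;  2·(2)·(3)·∫sin(2x)·cos(5x) dx = 12·(-4/21) = -16/7.
  So ∫_0^π u² dx = 9*π/2 + 2*π + 9*π/2 + 0 + 16 − 16/7 = 96/7 + 11*π.
  (u')² squared terms: (-15)²·∫sin(5x)² dx = 225·π/2 = 225*π/2;  (-12)²·∫cos(4x)² dx = 144·π/2 = 72*π;  (4)²·∫cos(2x)² dx = 16·π/2 = 8*π.
  (u')² cross terms: 2·(-15)·(-12)·∫sin(5x)·cos(4x) dx = 360·(10/9) = 400;  2·(-15)·(4)·∫sin(5x)·cos(2x) dx = -120·(10/21) = -400/7;  2·(-12)·(4)·∫cos(4x)·cos(2x) dx = -96·(0) = 0.
  So ∫_0^π (u')² dx = 225*π/2 + 72*π + 8*π + 400 − 400/7 + 0 = 2400/7 + 385*π/2.
||u||_{H^1}^2 = (96/7 + 11*π) + (2400/7 + 385*π/2) = 2496/7 + 407*π/2.


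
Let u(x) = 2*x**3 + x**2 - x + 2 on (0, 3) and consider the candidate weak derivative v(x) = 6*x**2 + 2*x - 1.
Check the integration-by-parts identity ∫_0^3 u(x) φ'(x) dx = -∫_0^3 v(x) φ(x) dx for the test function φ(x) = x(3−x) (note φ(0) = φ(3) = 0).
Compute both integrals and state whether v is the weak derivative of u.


LHS = -819/10, RHS = -819/10. Yes, v = u' weakly.

u(x) = 2*x**3 + x**2 - x + 2, classical derivative u'(x) = 6*x**2 + 2*x - 1.
φ(x) = x(3−x), so φ'(x) = 3 - 2*x.
Note φ(0) = φ(3) = 0, so the boundary term u·φ vanishes.
LHS = ∫_0^3 u(x) φ'(x) dx = ∫_0^3 (-4*x^4 + 4*x^3 + 5*x^2 - 7*x + 6) dx. Term by term:
  ∫_0^3 -4*x^4 dx = -972/5;  ∫_0^3 4*x^3 dx = 81;  ∫_0^3 5*x^2 dx = 45;
  ∫_0^3 -7*x dx = -63/2;  ∫_0^3 6 dx = 18.
Sum: -972/5 + 81 + 45 − 63/2 + 18 = -819/10.
So LHS = -819/10.
∫_0^3 v(x) φ(x) dx = ∫_0^3 (-6*x^4 + 16*x^3 + 7*x^2 - 3*x) dx. Term by term:
  ∫_0^3 -6*x^4 dx = -1458/5;  ∫_0^3 16*x^3 dx = 324;  ∫_0^3 7*x^2 dx = 63;
  ∫_0^3 -3*x dx = -27/2.
Sum: -1458/5 + 324 + 63 − 27/2 = 819/10.
So RHS = -∫_0^3 v(x) φ(x) dx = -819/10.
LHS = RHS, so the identity holds for this test φ.
Moreover u is smooth here and v(x) = u'(x) = 6*x**2 + 2*x - 1 pointwise, so the identity holds for every test function. Hence v is the weak derivative of u.


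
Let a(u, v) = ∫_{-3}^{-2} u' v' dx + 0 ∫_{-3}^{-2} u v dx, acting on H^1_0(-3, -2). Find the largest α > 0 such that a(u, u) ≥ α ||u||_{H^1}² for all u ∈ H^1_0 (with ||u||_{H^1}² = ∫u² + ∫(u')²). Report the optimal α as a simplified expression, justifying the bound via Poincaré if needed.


α = π^2/(1 + π^2)

Coercivity of a(·,·) on H^1_0(-3, -2) means a(u, u) ≥ α ||u||_{H^1}² for every u ∈ H^1_0.
The interval has length L = 1, and Poincaré/coercivity depend only on L. Here a(u, u) = ∫(u')² + (0)·∫u².
Here c = 0, so a(u,u) = ∫(u')² alone. The condition a(u,u) ≥ α||u||_{H^1}² reads (1−α)∫(u')² ≥ (α−c)∫u². Any admissible α is ≤ 1 (rapidly oscillating u have ∫u²/∫(u')² → 0), and α = 1 would force 0 ≥ (1−c)∫u², impossible since c < 1; so 1−α > 0. By the sharp Poincaré inequality on H^1_0 of an interval of length L, ∫(u')² ≥ (π/L)²∫u² with equality for the first sine mode sin(π(x−x₀)/L) (x₀ the left endpoint), so the inequality holds for all u iff (1−α)(π/L)² ≥ α − c, i.e. α ≤ ((π/L)² + c)/((π/L)² + 1) = (1 + c(L/π)²)/(1 + (L/π)²). (Direct route, valid since c ≤ 0: Poincaré gives c∫u² ≥ c(L/π)²∫(u')², so a(u,u) ≥ (1 + c(L/π)²)∫(u')², while ||u||_{H^1}² ≤ (1 + (L/π)²)∫(u')²; dividing yields the same α.) With (π/L)² = π^2 and c = 0, the largest admissible constant is α = ((π/L)² + c)/((π/L)² + 1).
Simplifying, α = π^2/(1 + π^2).


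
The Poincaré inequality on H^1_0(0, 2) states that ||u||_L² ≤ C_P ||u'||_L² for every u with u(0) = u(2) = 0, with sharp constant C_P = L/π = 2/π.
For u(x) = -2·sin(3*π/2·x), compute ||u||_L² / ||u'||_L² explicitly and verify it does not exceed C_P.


||u||_L² / ||u'||_L² = 2/(3*π) < C_P = 2/π.

u(x) = -2·sin(3*π/2·x), so u'(x) = -3*π*cos(3*π*x/2).
Writing u(x) = A·sin(kπx/L) with A = -2 and k = 3, use ∫_0^L sin²(kπx/L) dx = L/2 and ∫_0^L cos²(kπx/L) dx = L/2.
u² = 4·sin²(3*π/2·x) and (u')² = 9*π^2·cos²(3*π/2·x), and each of sin², cos² integrates to L/2 = 1 over (0, 2).
∫_0^2 u² dx = 4, so ||u||_L² = 2.
∫_0^2 (u')² dx = 9*π^2, so ||u'||_L² = 3*π.
Ratio ||u||_L² / ||u'||_L² = 2/(3*π).
Sharp Poincaré constant on H^1_0(0, 2) is C_P = L/π = 2/π, achieved by sin(π/2·x).
This is the k = 3 harmonic; the ratio L/(kπ) is strictly less than C_P = L/π, consistent with the sharp inequality ||u||_L² ≤ C_P ||u'||_L².


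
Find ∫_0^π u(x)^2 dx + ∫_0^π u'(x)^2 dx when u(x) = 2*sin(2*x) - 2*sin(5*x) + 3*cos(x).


||u||_{H^1(0,π)}^2 = 32 + 71*π

u'(x) = -3*sin(x) + 4*cos(2*x) - 10*cos(5*x).
Expand u² and (u')² and integrate term by term on (0, π), using: for integers n ≥ 1, ∫_0^π sin²(nx) dx = ∫_0^π cos²(nx) dx = π/2; for n ≠ n', ∫_0^π sin(nx)sin(n'x) dx = ∫_0^π cos(nx)cos(n'x) dx = 0; and by product-to-sum, ∫_0^π sin(nx)cos(n'x) dx = ½∫_0^π [sin((n+n')x) + sin((n−n')x)] dx, which is 0 when n+n' is even and 2n/(n²−n'²) when n+n' is odd (it need not vanish on (0, π)).
  u² squared terms: (-2)²·∫sin(5x)² dx = 4·π/2 = 2*π;  (2)²·∫sin(2x)² dx = 4·π/2 = 2*π;  (3)²·∫cos(x)² dx = 9·π/2 = 9*π/2.
  u² cross terms: 2·(-2)·(2)·∫sin(5x)·sin(2x) dx = -8·(0) = 0;  2·(-2)·(3)·∫sin(5x)·cos(x) dx = -12·(0) = 0;  2·(2)·(3)·∫sin(2x)·cos(x) dx = 12·(4/3) = 16.
  So ∫_0^π u² dx = 2*π + 2*π + 9*π/2 + 0 + 0 + 16 = 16 + 17*π/2.
  (u')² squared terms: (-10)²·∫cos(5x)² dx = 100·π/2 = 50*π;  (-3)²·∫sin(x)² dx = 9·π/2 = 9*π/2;  (4)²·∫cos(2x)² dx = 16·π/2 = 8*π.
  (u')² cross terms: 2·(-10)·(-3)·∫cos(5x)·sin(x) dx = 60·(0) = 0;  2·(-10)·(4)·∫cos(5x)·cos(2x) dx = -80·(0) = 0;  2·(-3)·(4)·∫sin(x)·cos(2x) dx = -24·(-2/3) = 16.
  So ∫_0^π (u')² dx = 50*π + 9*π/2 + 8*π + 0 + 0 + 16 = 16 + 125*π/2.
||u||_{H^1}^2 = (16 + 17*π/2) + (16 + 125*π/2) = 32 + 71*π.


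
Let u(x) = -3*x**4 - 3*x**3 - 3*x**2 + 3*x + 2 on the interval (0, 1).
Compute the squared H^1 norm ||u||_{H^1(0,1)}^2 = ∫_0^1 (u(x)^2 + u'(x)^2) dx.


||u||_{H^1}^2 = 13997/140

The H^1 norm (squared) on an interval (0, L) is
  ||u||_{H^1}^2 = ∫_0^L u(x)^2 dx + ∫_0^L u'(x)^2 dx.
Compute u'(x) = -12*x**3 - 9*x**2 - 6*x + 3.
Then u(x)^2 = 9*x**8 + 18*x**7 + 27*x**6 - 21*x**4 - 30*x**3 - 3*x**2 + 12*x + 4 and u'(x)^2 = 144*x**6 + 216*x**5 + 225*x**4 + 36*x**3 - 18*x**2 - 36*x + 9.
Integrate each monomial from 0 to 1 using ∫_0^1 c·x^n dx = c·1^(n+1)/(n+1):
  ∫_0^1 u(x)^2 dx = ∫_0^1 (9*x^8 + 18*x^7 + 27*x^6 - 21*x^4 - 30*x^3 - 3*x^2 + 12*x + 4) dx. Term by term:
    ∫_0^1 9*x^8 dx = 1;  ∫_0^1 18*x^7 dx = 9/4;  ∫_0^1 27*x^6 dx = 27/7;
    ∫_0^1 -21*x^4 dx = -21/5;  ∫_0^1 -30*x^3 dx = -15/2;  ∫_0^1 -3*x^2 dx = -1;
    ∫_0^1 12*x dx = 6;  ∫_0^1 4 dx = 4.
  Sum: 1 + 9/4 + 27/7 − 21/5 − 15/2 − 1 + 6 + 4 = 617/140.
  ∫_0^1 u'(x)^2 dx = ∫_0^1 (144*x^6 + 216*x^5 + 225*x^4 + 36*x^3 - 18*x^2 - 36*x + 9) dx. Term by term:
    ∫_0^1 144*x^6 dx = 144/7;  ∫_0^1 216*x^5 dx = 36;  ∫_0^1 225*x^4 dx = 45;
    ∫_0^1 36*x^3 dx = 9;  ∫_0^1 -18*x^2 dx = -6;  ∫_0^1 -36*x dx = -18;
    ∫_0^1 9 dx = 9.
  Sum: 144/7 + 36 + 45 + 9 − 6 − 18 + 9 = 669/7.
Adding: ||u||_{H^1}^2 = 617/140 + 669/7 = 13997/140.


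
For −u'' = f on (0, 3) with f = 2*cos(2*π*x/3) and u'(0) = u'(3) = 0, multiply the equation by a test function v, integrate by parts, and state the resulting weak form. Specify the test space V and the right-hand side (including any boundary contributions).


V = H^1(0, 3) (no boundary constraint on v; u is determined up to an additive constant); weak form: ∫_0^3 u'v' dx = ∫_0^3 (2*cos(2*π*x/3)) v dx for all v ∈ V.

Multiply both sides by a test function v and integrate from 0 to 3:
  ∫_0^3 −u''(x) v(x) dx = ∫_0^3 f(x) v(x) dx.
Integrate the LHS by parts once:
  ∫_0^3 −u'' v dx = −[u'(x) v(x)]_0^3 + ∫_0^3 u'(x) v'(x) dx.
Thus ∫_0^3 u'(x) v'(x) dx = ∫_0^3 f(x) v(x) dx + [u'(x) v(x)]_0^3.
Choose V so that boundary terms are either known or forced to vanish.
u has homogeneous Neumann: u'(0) = u'(3) = 0. So [u' v]_0^3 = 0·v(3) − 0·v(0) = 0 for any v; take V = H^1(0, 3).
Weak formulation: find u (satisfying any essential BC) such that ∫_0^3 u'(x) v'(x) dx = ∫_0^3 f v dx for all v ∈ V (homogeneous Neumann, so boundary terms vanish).
Substituting f(x) = 2*cos(2*π*x/3), the right-hand side is ∫_0^3 (2*cos(2*π*x/3)) v dx.
Compatibility check (pure Neumann): taking v ≡ 1 ∈ V gives 0 = ∫_0^3 f dx + (0) − (0), i.e. ∫_0^3 f dx must equal u'(0) − u'(3) = 0. Indeed ∫_0^3 (2*cos(2*π*x/3)) dx = 0, so the data are compatible. The solution is then unique only up to an additive constant (fix it e.g. by requiring ∫_0^3 u dx = 0).


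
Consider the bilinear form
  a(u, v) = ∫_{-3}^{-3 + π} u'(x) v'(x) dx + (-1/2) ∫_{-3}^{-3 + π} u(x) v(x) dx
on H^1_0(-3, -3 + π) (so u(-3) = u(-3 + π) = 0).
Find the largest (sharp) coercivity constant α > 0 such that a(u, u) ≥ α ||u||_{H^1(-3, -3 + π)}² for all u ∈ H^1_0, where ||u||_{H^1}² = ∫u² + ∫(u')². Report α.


α = 1/4

Coercivity of a(·,·) on H^1_0(-3, -3 + π) means a(u, u) ≥ α ||u||_{H^1}² for every u ∈ H^1_0.
The interval has length L = π, and Poincaré/coercivity depend only on L. Here a(u, u) = ∫(u')² + (-1/2)·∫u².
Here c = -1/2 < 0 with |c| < (π/L)² = 1, so coercivity still holds. The condition a(u,u) ≥ α||u||_{H^1}² reads (1−α)∫(u')² ≥ (α−c)∫u². Any admissible α is ≤ 1 (rapidly oscillating u have ∫u²/∫(u')² → 0), and α = 1 would force 0 ≥ (1−c)∫u², impossible since c < 1; so 1−α > 0. By the sharp Poincaré inequality on H^1_0 of an interval of length L, ∫(u')² ≥ (π/L)²∫u² with equality for the first sine mode sin(π(x−x₀)/L) (x₀ the left endpoint), so the inequality holds for all u iff (1−α)(π/L)² ≥ α − c, i.e. α ≤ ((π/L)² + c)/((π/L)² + 1) = (1 + c(L/π)²)/(1 + (L/π)²). (Direct route, valid since c ≤ 0: Poincaré gives c∫u² ≥ c(L/π)²∫(u')², so a(u,u) ≥ (1 + c(L/π)²)∫(u')², while ||u||_{H^1}² ≤ (1 + (L/π)²)∫(u')²; dividing yields the same α.) With (π/L)² = 1 and c = -1/2, the largest admissible constant is α = ((π/L)² + c)/((π/L)² + 1).
Simplifying, α = 1/4.


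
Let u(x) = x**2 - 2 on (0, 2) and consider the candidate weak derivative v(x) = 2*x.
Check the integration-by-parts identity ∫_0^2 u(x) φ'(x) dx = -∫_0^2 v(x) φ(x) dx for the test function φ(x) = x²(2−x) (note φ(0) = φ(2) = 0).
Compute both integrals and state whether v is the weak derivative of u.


LHS = -16/5, RHS = -16/5. Yes, v = u' weakly.

u(x) = x**2 - 2, classical derivative u'(x) = 2*x.
φ(x) = x²(2−x), so φ'(x) = x*(4 - 3*x).
Note φ(0) = φ(2) = 0, so the boundary term u·φ vanishes.
LHS = ∫_0^2 u(x) φ'(x) dx = ∫_0^2 (-3*x^4 + 4*x^3 + 6*x^2 - 8*x) dx. Term by term:
  ∫_0^2 -3*x^4 dx = -96/5;  ∫_0^2 4*x^3 dx = 16;  ∫_0^2 6*x^2 dx = 16;
  ∫_0^2 -8*x dx = -16.
Sum: -96/5 + 16 + 16 − 16 = -16/5.
So LHS = -16/5.
∫_0^2 v(x) φ(x) dx = ∫_0^2 (-2*x^4 + 4*x^3) dx. Term by term:
  ∫_0^2 -2*x^4 dx = -64/5;  ∫_0^2 4*x^3 dx = 16.
Sum: -64/5 + 16 = 16/5.
So RHS = -∫_0^2 v(x) φ(x) dx = -16/5.
LHS = RHS, so the identity holds for this test φ.
Moreover u is smooth here and v(x) = u'(x) = 2*x pointwise, so the identity holds for every test function. Hence v is the weak derivative of u.


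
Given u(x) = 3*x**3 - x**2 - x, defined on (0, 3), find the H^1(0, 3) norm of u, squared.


||u||_{H^1}^2 = 349437/70

The H^1 norm (squared) on an interval (0, L) is
  ||u||_{H^1}^2 = ∫_0^L u(x)^2 dx + ∫_0^L u'(x)^2 dx.
Compute u'(x) = 9*x**2 - 2*x - 1.
Then u(x)^2 = 9*x**6 - 6*x**5 - 5*x**4 + 2*x**3 + x**2 and u'(x)^2 = 81*x**4 - 36*x**3 - 14*x**2 + 4*x + 1.
Integrate each monomial from 0 to 3 using ∫_0^3 c·x^n dx = c·3^(n+1)/(n+1):
  ∫_0^3 u(x)^2 dx = ∫_0^3 (9*x^6 - 6*x^5 - 5*x^4 + 2*x^3 + x^2) dx. Term by term:
    ∫_0^3 9*x^6 dx = 19683/7;  ∫_0^3 -6*x^5 dx = -729;  ∫_0^3 -5*x^4 dx = -243;
    ∫_0^3 2*x^3 dx = 81/2;  ∫_0^3 x^2 dx = 9.
  Sum: 19683/7 − 729 − 243 + 81/2 + 9 = 26451/14.
  ∫_0^3 u'(x)^2 dx = ∫_0^3 (81*x^4 - 36*x^3 - 14*x^2 + 4*x + 1) dx. Term by term:
    ∫_0^3 81*x^4 dx = 19683/5;  ∫_0^3 -36*x^3 dx = -729;  ∫_0^3 -14*x^2 dx = -126;
    ∫_0^3 4*x dx = 18;  ∫_0^3 1 dx = 3.
  Sum: 19683/5 − 729 − 126 + 18 + 3 = 15513/5.
Adding: ||u||_{H^1}^2 = 26451/14 + 15513/5 = 349437/70.


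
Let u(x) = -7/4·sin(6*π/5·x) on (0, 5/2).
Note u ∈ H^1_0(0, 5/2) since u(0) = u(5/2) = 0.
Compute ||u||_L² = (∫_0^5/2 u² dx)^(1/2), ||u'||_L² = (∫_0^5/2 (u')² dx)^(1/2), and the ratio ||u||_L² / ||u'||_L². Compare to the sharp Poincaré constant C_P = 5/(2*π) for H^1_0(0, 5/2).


||u||_L² / ||u'||_L² = 5/(6*π) < C_P = 5/(2*π).

u(x) = -7/4·sin(6*π/5·x), so u'(x) = -21*π*cos(6*π*x/5)/10.
Writing u(x) = A·sin(kπx/L) with A = -7/4 and k = 3, use ∫_0^L sin²(kπx/L) dx = L/2 and ∫_0^L cos²(kπx/L) dx = L/2.
u² = 49/16·sin²(6*π/5·x) and (u')² = 441*π^2/100·cos²(6*π/5·x), and each of sin², cos² integrates to L/2 = 5/4 over (0, 5/2).
∫_0^5/2 u² dx = 245/64, so ||u||_L² = 7*sqrt(5)/8.
∫_0^5/2 (u')² dx = 441*π^2/80, so ||u'||_L² = 21*sqrt(5)*π/20.
Ratio ||u||_L² / ||u'||_L² = 5/(6*π).
Sharp Poincaré constant on H^1_0(0, 5/2) is C_P = L/π = 5/(2*π), achieved by sin(2*π/5·x).
This is the k = 3 harmonic; the ratio L/(kπ) is strictly less than C_P = L/π, consistent with the sharp inequality ||u||_L² ≤ C_P ||u'||_L².


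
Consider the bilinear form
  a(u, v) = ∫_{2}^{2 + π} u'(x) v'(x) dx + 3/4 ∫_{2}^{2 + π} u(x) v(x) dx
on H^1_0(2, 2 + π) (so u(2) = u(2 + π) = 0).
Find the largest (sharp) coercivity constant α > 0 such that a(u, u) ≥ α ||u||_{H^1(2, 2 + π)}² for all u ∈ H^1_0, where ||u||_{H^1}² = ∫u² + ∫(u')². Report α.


α = 7/8

Coercivity of a(·,·) on H^1_0(2, 2 + π) means a(u, u) ≥ α ||u||_{H^1}² for every u ∈ H^1_0.
The interval has length L = π, and Poincaré/coercivity depend only on L. Here a(u, u) = ∫(u')² + (3/4)·∫u².
Here 0 < c = 3/4 < 1. The condition a(u,u) ≥ α||u||_{H^1}² reads (1−α)∫(u')² ≥ (α−c)∫u². Any admissible α is ≤ 1 (rapidly oscillating u have ∫u²/∫(u')² → 0), and α = 1 would force 0 ≥ (1−c)∫u², impossible since c < 1; so 1−α > 0. By the sharp Poincaré inequality on H^1_0 of an interval of length L, ∫(u')² ≥ (π/L)²∫u² with equality for the first sine mode sin(π(x−x₀)/L) (x₀ the left endpoint), so the inequality holds for all u iff (1−α)(π/L)² ≥ α − c, i.e. α ≤ ((π/L)² + c)/((π/L)² + 1) = (1 + c(L/π)²)/(1 + (L/π)²). With (π/L)² = 1 and c = 3/4, the largest admissible constant is α = ((π/L)² + c)/((π/L)² + 1).
Simplifying, α = 7/8.


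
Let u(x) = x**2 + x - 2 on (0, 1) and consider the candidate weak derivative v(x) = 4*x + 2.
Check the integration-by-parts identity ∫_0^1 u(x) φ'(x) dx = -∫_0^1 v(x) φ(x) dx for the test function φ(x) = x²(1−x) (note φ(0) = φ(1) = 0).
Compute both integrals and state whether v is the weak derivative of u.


LHS = -11/60, RHS = -11/30. No, v is not the weak derivative of u.

u(x) = x**2 + x - 2, classical derivative u'(x) = 2*x + 1.
φ(x) = x²(1−x), so φ'(x) = x*(2 - 3*x).
Note φ(0) = φ(1) = 0, so the boundary term u·φ vanishes.
LHS = ∫_0^1 u(x) φ'(x) dx = ∫_0^1 (-3*x^4 - x^3 + 8*x^2 - 4*x) dx. Term by term:
  ∫_0^1 -3*x^4 dx = -3/5;  ∫_0^1 -x^3 dx = -1/4;  ∫_0^1 8*x^2 dx = 8/3;
  ∫_0^1 -4*x dx = -2.
Sum: -3/5 − 1/4 + 8/3 − 2 = -11/60.
So LHS = -11/60.
∫_0^1 v(x) φ(x) dx = ∫_0^1 (-4*x^4 + 2*x^3 + 2*x^2) dx. Term by term:
  ∫_0^1 -4*x^4 dx = -4/5;  ∫_0^1 2*x^3 dx = 1/2;  ∫_0^1 2*x^2 dx = 2/3.
Sum: -4/5 + 1/2 + 2/3 = 11/30.
So RHS = -∫_0^1 v(x) φ(x) dx = -11/30.
LHS − RHS = 11/60 ≠ 0, so the identity fails.
(For a valid weak derivative the identity must hold for EVERY test function, in particular this one. The failure shows v is NOT the weak derivative of u.)
Correct weak derivative would be u'(x) = 2*x + 1.


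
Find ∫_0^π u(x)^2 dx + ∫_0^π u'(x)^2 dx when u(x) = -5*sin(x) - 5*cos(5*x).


||u||_{H^1(0,π)}^2 = 350*π

u'(x) = 25*sin(5*x) - 5*cos(x).
Expand u² and (u')² and integrate term by term on (0, π), using: for integers n ≥ 1, ∫_0^π sin²(nx) dx = ∫_0^π cos²(nx) dx = π/2; for n ≠ n', ∫_0^π sin(nx)sin(n'x) dx = ∫_0^π cos(nx)cos(n'x) dx = 0; and by product-to-sum, ∫_0^π sin(nx)cos(n'x) dx = ½∫_0^π [sin((n+n')x) + sin((n−n')x)] dx, which is 0 when n+n' is even and 2n/(n²−n'²) when n+n' is odd (it need not vanish on (0, π)).
  u² squared terms: (-5)²·∫cos(5x)² dx = 25·π/2 = 25*π/2;  (-5)²·∫sin(x)² dx = 25·π/2 = 25*π/2.
  u² cross terms: 2·(-5)·(-5)·∫cos(5x)·sin(x) dx = 50·(0) = 0.
  So ∫_0^π u² dx = 25*π/2 + 25*π/2 + 0 = 25*π.
  (u')² squared terms: (-5)²·∫cos(x)² dx = 25·π/2 = 25*π/2;  (25)²·∫sin(5x)² dx = 625·π/2 = 625*π/2.
  (u')² cross terms: 2·(-5)·(25)·∫cos(x)·sin(5x) dx = -250·(0) = 0.
  So ∫_0^π (u')² dx = 25*π/2 + 625*π/2 + 0 = 325*π.
||u||_{H^1}^2 = (25*π) + (325*π) = 350*π.


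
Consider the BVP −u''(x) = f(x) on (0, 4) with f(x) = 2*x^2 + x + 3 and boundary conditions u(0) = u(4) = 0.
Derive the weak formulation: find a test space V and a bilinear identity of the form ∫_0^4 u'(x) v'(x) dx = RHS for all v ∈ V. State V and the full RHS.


V = H^1_0(0, 4) (so v(0) = v(4) = 0); weak form: ∫_0^4 u'v' dx = ∫_0^4 (2*x^2 + x + 3) v dx for all v ∈ V.

Multiply both sides by a test function v and integrate from 0 to 4:
  ∫_0^4 −u''(x) v(x) dx = ∫_0^4 f(x) v(x) dx.
Integrate the LHS by parts once:
  ∫_0^4 −u'' v dx = −[u'(x) v(x)]_0^4 + ∫_0^4 u'(x) v'(x) dx.
Thus ∫_0^4 u'(x) v'(x) dx = ∫_0^4 f(x) v(x) dx + [u'(x) v(x)]_0^4.
Choose V so that boundary terms are either known or forced to vanish.
u is Dirichlet: u(0) = u(4) = 0. Let V = H^1_0(0, 4); then v(0) = v(4) = 0, and [u' v]_0^4 = 0.
Weak formulation: find u (satisfying any essential BC) such that ∫_0^4 u'(x) v'(x) dx = ∫_0^4 f v dx for all v ∈ V.
Substituting f(x) = 2*x^2 + x + 3, the right-hand side is ∫_0^4 (2*x^2 + x + 3) v dx.


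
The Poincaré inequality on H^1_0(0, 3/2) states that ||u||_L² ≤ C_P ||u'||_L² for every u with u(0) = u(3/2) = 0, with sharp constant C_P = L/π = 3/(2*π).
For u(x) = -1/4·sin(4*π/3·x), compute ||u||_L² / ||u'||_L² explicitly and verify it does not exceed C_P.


||u||_L² / ||u'||_L² = 3/(4*π) < C_P = 3/(2*π).

u(x) = -1/4·sin(4*π/3·x), so u'(x) = -π*cos(4*π*x/3)/3.
Writing u(x) = A·sin(kπx/L) with A = -1/4 and k = 2, use ∫_0^L sin²(kπx/L) dx = L/2 and ∫_0^L cos²(kπx/L) dx = L/2.
u² = 1/16·sin²(4*π/3·x) and (u')² = π^2/9·cos²(4*π/3·x), and each of sin², cos² integrates to L/2 = 3/4 over (0, 3/2).
∫_0^3/2 u² dx = 3/64, so ||u||_L² = sqrt(3)/8.
∫_0^3/2 (u')² dx = π^2/12, so ||u'||_L² = sqrt(3)*π/6.
Ratio ||u||_L² / ||u'||_L² = 3/(4*π).
Sharp Poincaré constant on H^1_0(0, 3/2) is C_P = L/π = 3/(2*π), achieved by sin(2*π/3·x).
This is the k = 2 harmonic; the ratio L/(kπ) is strictly less than C_P = L/π, consistent with the sharp inequality ||u||_L² ≤ C_P ||u'||_L².


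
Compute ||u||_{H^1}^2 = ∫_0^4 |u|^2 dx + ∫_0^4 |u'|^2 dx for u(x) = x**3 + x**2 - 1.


||u||_{H^1}^2 = 45084/7

The H^1 norm (squared) on an interval (0, L) is
  ||u||_{H^1}^2 = ∫_0^L u(x)^2 dx + ∫_0^L u'(x)^2 dx.
Compute u'(x) = 3*x**2 + 2*x.
Then u(x)^2 = x**6 + 2*x**5 + x**4 - 2*x**3 - 2*x**2 + 1 and u'(x)^2 = 9*x**4 + 12*x**3 + 4*x**2.
Integrate each monomial from 0 to 4 using ∫_0^4 c·x^n dx = c·4^(n+1)/(n+1):
  ∫_0^4 u(x)^2 dx = ∫_0^4 (x^6 + 2*x^5 + x^4 - 2*x^3 - 2*x^2 + 1) dx. Term by term:
    ∫_0^4 x^6 dx = 16384/7;  ∫_0^4 2*x^5 dx = 4096/3;  ∫_0^4 x^4 dx = 1024/5;
    ∫_0^4 -2*x^3 dx = -128;  ∫_0^4 -2*x^2 dx = -128/3;  ∫_0^4 1 dx = 4.
  Sum: 16384/7 + 4096/3 + 1024/5 − 128 − 128/3 + 4 = 393124/105.
  ∫_0^4 u'(x)^2 dx = ∫_0^4 (9*x^4 + 12*x^3 + 4*x^2) dx. Term by term:
    ∫_0^4 9*x^4 dx = 9216/5;  ∫_0^4 12*x^3 dx = 768;  ∫_0^4 4*x^2 dx = 256/3.
  Sum: 9216/5 + 768 + 256/3 = 40448/15.
Adding: ||u||_{H^1}^2 = 393124/105 + 40448/15 = 45084/7.


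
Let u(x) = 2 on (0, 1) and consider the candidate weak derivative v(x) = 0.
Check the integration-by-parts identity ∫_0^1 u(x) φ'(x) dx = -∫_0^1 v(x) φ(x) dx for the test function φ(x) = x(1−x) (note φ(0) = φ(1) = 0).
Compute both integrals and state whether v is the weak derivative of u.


LHS = 0, RHS = 0. Yes, v = u' weakly.

u(x) = 2, classical derivative u'(x) = 0.
φ(x) = x(1−x), so φ'(x) = 1 - 2*x.
Note φ(0) = φ(1) = 0, so the boundary term u·φ vanishes.
LHS = ∫_0^1 u(x) φ'(x) dx = ∫_0^1 (2 - 4*x) dx. Term by term:
  ∫_0^1 -4*x dx = -2;  ∫_0^1 2 dx = 2.
Sum: -2 + 2 = 0.
So LHS = 0.
∫_0^1 v(x) φ(x) dx = ∫_0^1 (0) dx. Term by term:
  ∫_0^1 0 dx = 0.
So RHS = -∫_0^1 v(x) φ(x) dx = 0.
LHS = RHS, so the identity holds for this test φ.
Moreover u is smooth here and v(x) = u'(x) = 0 pointwise, so the identity holds for every test function. Hence v is the weak derivative of u.


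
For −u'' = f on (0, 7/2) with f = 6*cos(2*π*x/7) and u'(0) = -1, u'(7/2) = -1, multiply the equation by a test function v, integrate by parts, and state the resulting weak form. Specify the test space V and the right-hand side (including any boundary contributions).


V = H^1(0, 7/2) (v unrestricted at boundary; u is determined up to an additive constant); weak form: ∫_0^7/2 u'v' dx = ∫_0^7/2 (6*cos(2*π*x/7)) v dx − v(7/2) + v(0) for all v ∈ V.

Multiply both sides by a test function v and integrate from 0 to 7/2:
  ∫_0^7/2 −u''(x) v(x) dx = ∫_0^7/2 f(x) v(x) dx.
Integrate the LHS by parts once:
  ∫_0^7/2 −u'' v dx = −[u'(x) v(x)]_0^7/2 + ∫_0^7/2 u'(x) v'(x) dx.
Thus ∫_0^7/2 u'(x) v'(x) dx = ∫_0^7/2 f(x) v(x) dx + [u'(x) v(x)]_0^7/2.
Choose V so that boundary terms are either known or forced to vanish.
u has inhomogeneous Neumann u'(0) = -1, u'(7/2) = -1. [u' v]_0^7/2 = (-1)·v(7/2) − (-1)·v(0) = − v(7/2) + v(0). Take V = H^1(0, 7/2); boundary term becomes part of RHS.
Weak formulation: find u (satisfying any essential BC) such that ∫_0^7/2 u'(x) v'(x) dx = ∫_0^7/2 f v dx − v(7/2) + v(0) for all v ∈ V (Neumann data are natural BCs: they enter the RHS as boundary terms).
Substituting f(x) = 6*cos(2*π*x/7), the right-hand side is ∫_0^7/2 (6*cos(2*π*x/7)) v dx − v(7/2) + v(0).
Compatibility check (pure Neumann): taking v ≡ 1 ∈ V gives 0 = ∫_0^7/2 f dx + (-1) − (-1), i.e. ∫_0^7/2 f dx must equal u'(0) − u'(7/2) = 0. Indeed ∫_0^7/2 (6*cos(2*π*x/7)) dx = 0, so the data are compatible. The solution is then unique only up to an additive constant (fix it e.g. by requiring ∫_0^7/2 u dx = 0).


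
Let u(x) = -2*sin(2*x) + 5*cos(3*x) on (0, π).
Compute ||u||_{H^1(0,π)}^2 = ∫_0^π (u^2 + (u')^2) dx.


||u||_{H^1(0,π)}^2 = 160 + 135*π

u'(x) = -15*sin(3*x) - 4*cos(2*x).
Expand u² and (u')² and integrate term by term on (0, π), using: for integers n ≥ 1, ∫_0^π sin²(nx) dx = ∫_0^π cos²(nx) dx = π/2; for n ≠ n', ∫_0^π sin(nx)sin(n'x) dx = ∫_0^π cos(nx)cos(n'x) dx = 0; and by product-to-sum, ∫_0^π sin(nx)cos(n'x) dx = ½∫_0^π [sin((n+n')x) + sin((n−n')x)] dx, which is 0 when n+n' is even and 2n/(n²−n'²) when n+n' is odd (it need not vanish on (0, π)).
  u² squared terms: (-2)²·∫sin(2x)² dx = 4·π/2 = 2*π;  (5)²·∫cos(3x)² dx = 25·π/2 = 25*π/2.
  u² cross terms: 2·(-2)·(5)·∫sin(2x)·cos(3x) dx = -20·(-4/5) = 16.
  So ∫_0^π u² dx = 2*π + 25*π/2 + 16 = 16 + 29*π/2.
  (u')² squared terms: (-15)²·∫sin(3x)² dx = 225·π/2 = 225*π/2;  (-4)²·∫cos(2x)² dx = 16·π/2 = 8*π.
  (u')² cross terms: 2·(-15)·(-4)·∫sin(3x)·cos(2x) dx = 120·(6/5) = 144.
  So ∫_0^π (u')² dx = 225*π/2 + 8*π + 144 = 144 + 241*π/2.
||u||_{H^1}^2 = (16 + 29*π/2) + (144 + 241*π/2) = 160 + 135*π.


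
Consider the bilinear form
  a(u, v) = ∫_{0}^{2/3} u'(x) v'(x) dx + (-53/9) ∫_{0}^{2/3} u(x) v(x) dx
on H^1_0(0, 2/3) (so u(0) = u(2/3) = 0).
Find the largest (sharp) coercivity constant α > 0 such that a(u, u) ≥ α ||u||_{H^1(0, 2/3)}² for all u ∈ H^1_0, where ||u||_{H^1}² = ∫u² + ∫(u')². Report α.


α = (-212 + 81*π^2)/(9*(4 + 9*π^2))

Coercivity of a(·,·) on H^1_0(0, 2/3) means a(u, u) ≥ α ||u||_{H^1}² for every u ∈ H^1_0.
The interval has length L = 2/3, and Poincaré/coercivity depend only on L. Here a(u, u) = ∫(u')² + (-53/9)·∫u².
Here c = -53/9 < 0 with |c| < (π/L)² = 9*π^2/4, so coercivity still holds. The condition a(u,u) ≥ α||u||_{H^1}² reads (1−α)∫(u')² ≥ (α−c)∫u². Any admissible α is ≤ 1 (rapidly oscillating u have ∫u²/∫(u')² → 0), and α = 1 would force 0 ≥ (1−c)∫u², impossible since c < 1; so 1−α > 0. By the sharp Poincaré inequality on H^1_0 of an interval of length L, ∫(u')² ≥ (π/L)²∫u² with equality for the first sine mode sin(π(x−x₀)/L) (x₀ the left endpoint), so the inequality holds for all u iff (1−α)(π/L)² ≥ α − c, i.e. α ≤ ((π/L)² + c)/((π/L)² + 1) = (1 + c(L/π)²)/(1 + (L/π)²). (Direct route, valid since c ≤ 0: Poincaré gives c∫u² ≥ c(L/π)²∫(u')², so a(u,u) ≥ (1 + c(L/π)²)∫(u')², while ||u||_{H^1}² ≤ (1 + (L/π)²)∫(u')²; dividing yields the same α.) With (π/L)² = 9*π^2/4 and c = -53/9, the largest admissible constant is α = ((π/L)² + c)/((π/L)² + 1).
Simplifying, α = (-212 + 81*π^2)/(9*(4 + 9*π^2)).


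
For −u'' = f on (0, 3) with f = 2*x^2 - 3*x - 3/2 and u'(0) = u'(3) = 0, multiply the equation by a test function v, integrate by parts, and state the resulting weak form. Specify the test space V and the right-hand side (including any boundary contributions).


V = H^1(0, 3) (no boundary constraint on v; u is determined up to an additive constant); weak form: ∫_0^3 u'v' dx = ∫_0^3 (2*x^2 - 3*x - 3/2) v dx for all v ∈ V.

Multiply both sides by a test function v and integrate from 0 to 3:
  ∫_0^3 −u''(x) v(x) dx = ∫_0^3 f(x) v(x) dx.
Integrate the LHS by parts once:
  ∫_0^3 −u'' v dx = −[u'(x) v(x)]_0^3 + ∫_0^3 u'(x) v'(x) dx.
Thus ∫_0^3 u'(x) v'(x) dx = ∫_0^3 f(x) v(x) dx + [u'(x) v(x)]_0^3.
Choose V so that boundary terms are either known or forced to vanish.
u has homogeneous Neumann: u'(0) = u'(3) = 0. So [u' v]_0^3 = 0·v(3) − 0·v(0) = 0 for any v; take V = H^1(0, 3).
Weak formulation: find u (satisfying any essential BC) such that ∫_0^3 u'(x) v'(x) dx = ∫_0^3 f v dx for all v ∈ V (homogeneous Neumann, so boundary terms vanish).
Substituting f(x) = 2*x^2 - 3*x - 3/2, the right-hand side is ∫_0^3 (2*x^2 - 3*x - 3/2) v dx.
Compatibility check (pure Neumann): taking v ≡ 1 ∈ V gives 0 = ∫_0^3 f dx + (0) − (0), i.e. ∫_0^3 f dx must equal u'(0) − u'(3) = 0. Indeed ∫_0^3 (2*x^2 - 3*x - 3/2) dx = 0, so the data are compatible. The solution is then unique only up to an additive constant (fix it e.g. by requiring ∫_0^3 u dx = 0).


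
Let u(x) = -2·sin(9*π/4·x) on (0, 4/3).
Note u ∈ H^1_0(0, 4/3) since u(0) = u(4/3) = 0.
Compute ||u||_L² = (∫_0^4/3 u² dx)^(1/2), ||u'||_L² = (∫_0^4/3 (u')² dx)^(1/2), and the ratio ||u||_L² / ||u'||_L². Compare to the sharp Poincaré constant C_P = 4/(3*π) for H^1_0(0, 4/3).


||u||_L² / ||u'||_L² = 4/(9*π) < C_P = 4/(3*π).

u(x) = -2·sin(9*π/4·x), so u'(x) = -9*π*cos(9*π*x/4)/2.
Writing u(x) = A·sin(kπx/L) with A = -2 and k = 3, use ∫_0^L sin²(kπx/L) dx = L/2 and ∫_0^L cos²(kπx/L) dx = L/2.
u² = 4·sin²(9*π/4·x) and (u')² = 81*π^2/4·cos²(9*π/4·x), and each of sin², cos² integrates to L/2 = 2/3 over (0, 4/3).
∫_0^4/3 u² dx = 8/3, so ||u||_L² = 2*sqrt(6)/3.
∫_0^4/3 (u')² dx = 27*π^2/2, so ||u'||_L² = 3*sqrt(6)*π/2.
Ratio ||u||_L² / ||u'||_L² = 4/(9*π).
Sharp Poincaré constant on H^1_0(0, 4/3) is C_P = L/π = 4/(3*π), achieved by sin(3*π/4·x).
This is the k = 3 harmonic; the ratio L/(kπ) is strictly less than C_P = L/π, consistent with the sharp inequality ||u||_L² ≤ C_P ||u'||_L².
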